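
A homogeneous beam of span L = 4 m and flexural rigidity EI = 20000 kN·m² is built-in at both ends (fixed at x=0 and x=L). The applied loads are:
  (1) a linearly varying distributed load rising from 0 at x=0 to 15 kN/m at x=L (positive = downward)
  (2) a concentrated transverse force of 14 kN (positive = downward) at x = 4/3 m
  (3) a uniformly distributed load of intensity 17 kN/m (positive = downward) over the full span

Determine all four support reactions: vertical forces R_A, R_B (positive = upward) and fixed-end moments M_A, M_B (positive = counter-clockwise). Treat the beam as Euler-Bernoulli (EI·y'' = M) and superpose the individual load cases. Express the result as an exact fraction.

R_A = 1441/27 kN, M_A = 1052/27 kN·m, R_B = 1583/27 kN, M_B = -1048/27 kN·m

Load 1 — triangular load w₀=15 kN/m (0→w₀ over full span):
  R_A = 3w₀L/20 = 3·15·4/20 = 9 kN
  M_A = w₀L²/30 = 15·4²/30 = 8 kN·m
  R_B = 7w₀L/20 = 7·15·4/20 = 21 kN
  M_B = -w₀L²/20 = -15·4²/20 = -12 kN·m
Load 2 — point force P=14 kN at a=4/3 m (b=L-a=8/3):
  R_A = Pb²(3a+b)/L³ = 14·(8/3)²·(3·(4/3)+(8/3))/4³ = 280/27 kN
  M_A = Pab²/L² = 14·(4/3)·(8/3)²/4² = 224/27 kN·m
  R_B = Pa²(a+3b)/L³ = 14·(4/3)²·((4/3)+3·(8/3))/4³ = 98/27 kN
  M_B = -Pa²b/L² = -14·(4/3)²·(8/3)/4² = -112/27 kN·m
Load 3 — uniform load w=17 kN/m over full span:
  R_A = wL/2 = 17·4/2 = 34 kN
  M_A = wL²/12 = 17·4²/12 = 68/3 kN·m
  R_B = wL/2 = 17·4/2 = 34 kN
  M_B = -wL²/12 = -17·4²/12 = -68/3 kN·m
Superposition: R_A = 1441/27 kN, M_A = 1052/27 kN·m, R_B = 1583/27 kN, M_B = -1048/27 kN·m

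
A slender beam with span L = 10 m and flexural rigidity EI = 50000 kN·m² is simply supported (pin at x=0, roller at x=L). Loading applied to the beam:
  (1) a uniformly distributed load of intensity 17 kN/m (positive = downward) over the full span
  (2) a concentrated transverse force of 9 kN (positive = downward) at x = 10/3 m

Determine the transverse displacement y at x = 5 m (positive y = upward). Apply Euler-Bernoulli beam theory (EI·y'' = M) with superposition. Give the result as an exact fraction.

y(5) = -1367/28800 m

Load 1 — uniform load w=17 kN/m over full span:
  y_1 = -wx(L³-2Lx²+x³)/(24EI) = -17·5·(10³-2·10·5²+5³)/(24·50000) = -17/384 m
Load 2 — point force P=9 kN at a=10/3 m (b=L-a=20/3):
  y_2 = -Pa(L-x)(2Lx-a²-x²)/(6LEI)  [x>a] = -9·(10/3)·(10-5)·(2·10·5-(10/3)²-5²)/(6·10·50000) = -23/7200 m
Superposition: y = Σ y_i = -1367/28800 m ≈ -0.047465 m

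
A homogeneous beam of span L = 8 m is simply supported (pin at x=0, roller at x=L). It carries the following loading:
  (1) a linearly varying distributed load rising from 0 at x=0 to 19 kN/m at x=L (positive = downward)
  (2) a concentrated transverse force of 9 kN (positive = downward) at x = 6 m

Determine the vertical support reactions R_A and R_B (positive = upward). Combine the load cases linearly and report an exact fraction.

R_A = 331/12 kN, R_B = 689/12 kN

Load 1 — triangular load w₀=19 kN/m (0→w₀ over full span):
  R_A = w₀L/6 = 19·8/6 = 76/3 kN
  R_B = w₀L/3 = 19·8/3 = 152/3 kN
Load 2 — point force P=9 kN at a=6 m (b=L-a=2):
  R_A = Pb/L = 9·2/8 = 9/4 kN
  R_B = Pa/L = 9·6/8 = 27/4 kN
Superposition: R_A = 331/12 kN, R_B = 689/12 kN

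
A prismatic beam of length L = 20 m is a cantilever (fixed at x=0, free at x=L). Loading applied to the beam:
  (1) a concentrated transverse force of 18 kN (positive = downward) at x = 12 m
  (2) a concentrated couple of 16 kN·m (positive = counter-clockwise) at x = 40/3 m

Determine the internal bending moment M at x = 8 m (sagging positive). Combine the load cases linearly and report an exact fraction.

Load 1 — point force P=18 kN at a=12 m (b=L-a=8):
  M_1 = -P(a-x)  [x≤a] = -18·(12-8) = -72 kN·m
Load 2 — applied couple M₀=16 kN·m at a=40/3 m (b=L-a=20/3):
  M_2 = M₀  [x≤a] = 16 = 16 kN·m
Superposition: M = Σ M_i = -56 kN·m ≈ -56.000000 kN·m

M(8) = -56 kN·m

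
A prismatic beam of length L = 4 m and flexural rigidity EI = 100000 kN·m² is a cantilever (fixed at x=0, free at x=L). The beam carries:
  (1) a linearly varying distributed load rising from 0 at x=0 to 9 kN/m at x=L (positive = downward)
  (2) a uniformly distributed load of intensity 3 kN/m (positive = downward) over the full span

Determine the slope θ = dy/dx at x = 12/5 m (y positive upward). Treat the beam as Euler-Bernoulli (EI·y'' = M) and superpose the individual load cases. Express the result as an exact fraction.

Load 1 — triangular load w₀=9 kN/m (0→w₀ over full span):
  θ_1 = (w₀Lx²/4-w₀L²x/3-w₀x⁴/(24L))/EI = (9·4·(12/5)²/4-9·4²·(12/5)/3-9·(12/5)⁴/(24·4))/100000 = -5193/7812500 rad
Load 2 — uniform load w=3 kN/m over full span:
  θ_2 = -wx(x²-3Lx+3L²)/(6EI) = -3·(12/5)·((12/5)²-3·4·(12/5)+3·4²)/(6·100000) = -117/390625 rad
Superposition: θ = Σ θ_i = -7533/7812500 rad ≈ -0.000964 rad

θ(12/5) = -7533/7812500 rad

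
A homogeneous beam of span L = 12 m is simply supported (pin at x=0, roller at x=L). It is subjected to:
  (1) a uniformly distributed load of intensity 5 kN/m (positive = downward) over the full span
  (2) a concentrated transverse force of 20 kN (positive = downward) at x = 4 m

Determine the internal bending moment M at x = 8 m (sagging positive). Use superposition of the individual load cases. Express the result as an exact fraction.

M(8) = 320/3 kN·m

Load 1 — uniform load w=5 kN/m over full span:
  M_1 = wx(L-x)/2 = 5·8·(12-8)/2 = 80 kN·m
Load 2 — point force P=20 kN at a=4 m (b=L-a=8):
  M_2 = Pa(L-x)/L  [x>a] = 20·4·(12-8)/12 = 80/3 kN·m
Superposition: M = Σ M_i = 320/3 kN·m ≈ 106.666667 kN·m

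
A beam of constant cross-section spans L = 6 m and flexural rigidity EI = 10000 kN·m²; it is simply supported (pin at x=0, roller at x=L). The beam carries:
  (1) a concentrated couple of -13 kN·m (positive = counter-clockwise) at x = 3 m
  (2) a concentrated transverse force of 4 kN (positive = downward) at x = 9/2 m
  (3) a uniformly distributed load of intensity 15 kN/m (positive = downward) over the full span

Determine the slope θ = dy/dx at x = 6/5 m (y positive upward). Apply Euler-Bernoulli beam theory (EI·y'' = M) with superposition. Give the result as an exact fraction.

Load 1 — applied couple M₀=-13 kN·m at a=3 m (b=L-a=3):
  θ_1 = (M₀x²/(2L)+C₁)/EI  [x≤a] with C₁=M₀(3b²-L²)/(6L)=13/4 = ((-13)·(6/5)²/(2·6)+(13/4))/10000 = 169/1000000 rad
Load 2 — point force P=4 kN at a=9/2 m (b=L-a=3/2):
  θ_2 = -Pb(L²-b²-3x²)/(6LEI)  [x≤a] = -4·(3/2)·(6²-(3/2)²-3·(6/5)²)/(6·6·10000) = -981/2000000 rad
Load 3 — uniform load w=15 kN/m over full span:
  θ_3 = -w(L³-6Lx²+4x³)/(24EI) = -15·(6³-6·6·(6/5)²+4·(6/5)³)/(24·10000) = -2673/250000 rad
Superposition: θ = Σ θ_i = -22027/2000000 rad ≈ -0.011014 rad

θ(6/5) = -22027/2000000 rad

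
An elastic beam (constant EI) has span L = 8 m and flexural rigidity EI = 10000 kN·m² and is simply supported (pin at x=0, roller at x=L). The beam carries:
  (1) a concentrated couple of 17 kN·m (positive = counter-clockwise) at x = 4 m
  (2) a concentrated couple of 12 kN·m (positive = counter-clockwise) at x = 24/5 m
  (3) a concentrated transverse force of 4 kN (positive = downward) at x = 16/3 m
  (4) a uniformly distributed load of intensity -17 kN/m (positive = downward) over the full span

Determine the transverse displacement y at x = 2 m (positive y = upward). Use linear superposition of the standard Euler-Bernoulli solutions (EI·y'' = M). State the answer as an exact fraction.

Load 1 — applied couple M₀=17 kN·m at a=4 m (b=L-a=4):
  y_1 = (M₀x³/(6L)+C₁x)/EI  [x≤a] with C₁=M₀(3b²-L²)/(6L)=-17/3 = (17·2³/(6·8)+(-17/3)·2)/10000 = -17/20000 m
Load 2 — applied couple M₀=12 kN·m at a=24/5 m (b=L-a=16/5):
  y_2 = (M₀x³/(6L)+C₁x)/EI  [x≤a] with C₁=M₀(3b²-L²)/(6L)=-208/25 = (12·2³/(6·8)+(-208/25)·2)/10000 = -183/125000 m
Load 3 — point force P=4 kN at a=16/3 m (b=L-a=8/3):
  y_3 = -Pbx(L²-b²-x²)/(6LEI)  [x≤a] = -4·(8/3)·2·(8²-(8/3)²-2²)/(6·8·10000) = -119/50625 m
Load 4 — uniform load w=-17 kN/m over full span:
  y_4 = -wx(L³-2Lx²+x³)/(24EI) = -(-17)·2·(8³-2·8·2²+2³)/(24·10000) = 323/5000 m
Superposition: y = Σ y_i = 2427383/40500000 m ≈ 0.059935 m

y(2) = 2427383/40500000 m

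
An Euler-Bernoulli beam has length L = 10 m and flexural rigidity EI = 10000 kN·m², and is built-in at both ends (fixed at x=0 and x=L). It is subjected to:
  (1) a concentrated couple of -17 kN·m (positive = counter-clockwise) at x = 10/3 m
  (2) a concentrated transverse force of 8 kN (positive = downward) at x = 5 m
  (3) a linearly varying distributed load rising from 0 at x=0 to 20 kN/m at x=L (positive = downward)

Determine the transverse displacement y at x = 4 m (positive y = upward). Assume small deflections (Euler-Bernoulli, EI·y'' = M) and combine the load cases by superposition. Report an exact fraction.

Load 1 — applied couple M₀=-17 kN·m at a=10/3 m (b=L-a=20/3):
  y_1 = (R_Ax³/6 - M_Ax²/2 - M₀(x-a)²/2)/EI  [x>a] with R_A=-34/15, M_A=0 = ((-34/15)·4³/6 - 0·4²/2 - (-17)·(4-(10/3))²/2)/10000 = -51/25000 m
Load 2 — point force P=8 kN at a=5 m (b=L-a=5):
  y_2 = -Pb²x²(3aL-(3a+b)x)/(6L³EI)  [x≤a] = -8·5²·4²·(3·5·10-(3·5+5)·4)/(6·10³·10000) = -7/1875 m
Load 3 — triangular load w₀=20 kN/m (0→w₀ over full span):
  y_3 = -w₀x²(L-x)²(x+2L)/(120LEI) = -20·4²·(10-4)²·(4+2·10)/(120·10·10000) = -72/3125 m
Superposition: y = Σ y_i = -2161/75000 m ≈ -0.028813 m

y(4) = -2161/75000 m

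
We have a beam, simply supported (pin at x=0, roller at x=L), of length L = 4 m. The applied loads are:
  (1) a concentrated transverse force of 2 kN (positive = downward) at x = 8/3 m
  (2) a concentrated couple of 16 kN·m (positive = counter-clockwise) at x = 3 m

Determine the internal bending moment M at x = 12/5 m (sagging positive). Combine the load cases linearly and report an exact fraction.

Load 1 — point force P=2 kN at a=8/3 m (b=L-a=4/3):
  M_1 = Pbx/L  [x≤a] = 2·(4/3)·(12/5)/4 = 8/5 kN·m
Load 2 — applied couple M₀=16 kN·m at a=3 m (b=L-a=1):
  M_2 = M₀x/L  [x≤a] = 16·(12/5)/4 = 48/5 kN·m
Superposition: M = Σ M_i = 56/5 kN·m ≈ 11.200000 kN·m

M(12/5) = 56/5 kN·m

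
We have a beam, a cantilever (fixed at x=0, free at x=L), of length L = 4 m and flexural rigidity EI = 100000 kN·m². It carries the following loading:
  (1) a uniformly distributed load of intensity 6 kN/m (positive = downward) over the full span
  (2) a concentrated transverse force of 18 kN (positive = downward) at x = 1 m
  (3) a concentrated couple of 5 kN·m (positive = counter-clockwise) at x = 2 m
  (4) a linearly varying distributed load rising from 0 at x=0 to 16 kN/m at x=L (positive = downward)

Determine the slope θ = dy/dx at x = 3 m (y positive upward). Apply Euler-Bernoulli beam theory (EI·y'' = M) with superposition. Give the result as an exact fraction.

Load 1 — uniform load w=6 kN/m over full span:
  θ_1 = -wx(x²-3Lx+3L²)/(6EI) = -6·3·(3²-3·4·3+3·4²)/(6·100000) = -63/100000 rad
Load 2 — point force P=18 kN at a=1 m (b=L-a=3):
  θ_2 = -Pa²/(2EI)  [x>a] = -18·1²/(2·100000) = -9/100000 rad
Load 3 — applied couple M₀=5 kN·m at a=2 m (b=L-a=2):
  θ_3 = M₀a/EI  [x>a] = 5·2/100000 = 1/10000 rad
Load 4 — triangular load w₀=16 kN/m (0→w₀ over full span):
  θ_4 = (w₀Lx²/4-w₀L²x/3-w₀x⁴/(24L))/EI = (16·4·3²/4-16·4²·3/3-16·3⁴/(24·4))/100000 = -251/200000 rad
Superposition: θ = Σ θ_i = -3/1600 rad ≈ -0.001875 rad

θ(3) = -3/1600 rad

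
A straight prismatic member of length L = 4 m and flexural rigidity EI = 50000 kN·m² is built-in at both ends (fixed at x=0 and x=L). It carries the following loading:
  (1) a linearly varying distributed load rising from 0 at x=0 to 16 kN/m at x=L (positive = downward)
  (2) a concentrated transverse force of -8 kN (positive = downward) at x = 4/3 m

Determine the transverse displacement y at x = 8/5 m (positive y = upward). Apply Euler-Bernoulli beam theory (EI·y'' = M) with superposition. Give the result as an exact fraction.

Load 1 — triangular load w₀=16 kN/m (0→w₀ over full span):
  y_1 = -w₀x²(L-x)²(x+2L)/(120LEI) = -16·(8/5)²·(4-(8/5))²·((8/5)+2·4)/(120·4·50000) = -4608/48828125 m
Load 2 — point force P=-8 kN at a=4/3 m (b=L-a=8/3):
  y_2 = -Pa²(L-x)²(3bL-(3b+a)(L-x))/(6L³EI)  [x>a] = -(-8)·(4/3)²·(4-(8/5))²·(3·(8/3)·4-(3·(8/3)+(4/3))·(4-(8/5)))/(6·4³·50000) = 16/390625 m
Superposition: y = Σ y_i = -2608/48828125 m ≈ -0.000053 m

y(8/5) = -2608/48828125 m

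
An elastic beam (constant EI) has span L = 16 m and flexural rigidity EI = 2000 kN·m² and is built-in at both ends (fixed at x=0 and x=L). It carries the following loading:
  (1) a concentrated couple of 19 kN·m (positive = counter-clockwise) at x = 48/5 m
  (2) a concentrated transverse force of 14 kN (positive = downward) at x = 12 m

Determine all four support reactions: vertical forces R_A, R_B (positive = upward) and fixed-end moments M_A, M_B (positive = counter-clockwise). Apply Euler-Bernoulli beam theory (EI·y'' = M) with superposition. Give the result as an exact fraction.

R_A = 1559/400 kN, M_A = 829/50 kN·m, R_B = 4041/400 kN, M_B = -1461/50 kN·m

Load 1 — applied couple M₀=19 kN·m at a=48/5 m (b=L-a=32/5):
  R_A = 6M₀ab/L³ = 6·19·(48/5)·(32/5)/16³ = 171/100 kN
  M_A = M₀b(2a-b)/L² = 19·(32/5)·(2·(48/5)-(32/5))/16² = 152/25 kN·m
  R_B = -6M₀ab/L³ = -6·19·(48/5)·(32/5)/16³ = -171/100 kN
  M_B = M₀a(2b-a)/L² = 19·(48/5)·(2·(32/5)-(48/5))/16² = 57/25 kN·m
Load 2 — point force P=14 kN at a=12 m (b=L-a=4):
  R_A = Pb²(3a+b)/L³ = 14·4²·(3·12+4)/16³ = 35/16 kN
  M_A = Pab²/L² = 14·12·4²/16² = 21/2 kN·m
  R_B = Pa²(a+3b)/L³ = 14·12²·(12+3·4)/16³ = 189/16 kN
  M_B = -Pa²b/L² = -14·12²·4/16² = -63/2 kN·m
Superposition: R_A = 1559/400 kN, M_A = 829/50 kN·m, R_B = 4041/400 kN, M_B = -1461/50 kN·m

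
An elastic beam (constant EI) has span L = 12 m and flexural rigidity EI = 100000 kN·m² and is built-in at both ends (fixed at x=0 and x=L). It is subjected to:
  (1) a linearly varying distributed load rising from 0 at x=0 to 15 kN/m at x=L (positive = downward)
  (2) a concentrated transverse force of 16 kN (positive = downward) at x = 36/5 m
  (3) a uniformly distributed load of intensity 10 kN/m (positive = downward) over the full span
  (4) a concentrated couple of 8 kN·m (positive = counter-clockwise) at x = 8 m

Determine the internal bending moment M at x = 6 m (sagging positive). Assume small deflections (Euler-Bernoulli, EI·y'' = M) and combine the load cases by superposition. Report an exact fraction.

Load 1 — triangular load w₀=15 kN/m (0→w₀ over full span):
  M_1 = 3w₀Lx/20 - w₀L²/30 - w₀x³/(6L) = 3·15·12·6/20 - 15·12²/30 - 15·6³/(6·12) = 45 kN·m
Load 2 — point force P=16 kN at a=36/5 m (b=L-a=24/5):
  M_2 = Pb²(3a+b)x/L³ - Pab²/L²  [x≤a] = 16·(24/5)²·(3·(36/5)+(24/5))·6/12³ - 16·(36/5)·(24/5)²/12² = 384/25 kN·m
Load 3 — uniform load w=10 kN/m over full span:
  M_3 = wLx/2 - wL²/12 - wx²/2 = 10·12·6/2 - 10·12²/12 - 10·6²/2 = 60 kN·m
Load 4 — applied couple M₀=8 kN·m at a=8 m (b=L-a=4):
  M_4 = R_Ax - M_A  [x≤a] with R_A=8/9, M_A=8/3 = (8/9)·6 - (8/3) = 8/3 kN·m
Superposition: M = Σ M_i = 9227/75 kN·m ≈ 123.026667 kN·m

M(6) = 9227/75 kN·m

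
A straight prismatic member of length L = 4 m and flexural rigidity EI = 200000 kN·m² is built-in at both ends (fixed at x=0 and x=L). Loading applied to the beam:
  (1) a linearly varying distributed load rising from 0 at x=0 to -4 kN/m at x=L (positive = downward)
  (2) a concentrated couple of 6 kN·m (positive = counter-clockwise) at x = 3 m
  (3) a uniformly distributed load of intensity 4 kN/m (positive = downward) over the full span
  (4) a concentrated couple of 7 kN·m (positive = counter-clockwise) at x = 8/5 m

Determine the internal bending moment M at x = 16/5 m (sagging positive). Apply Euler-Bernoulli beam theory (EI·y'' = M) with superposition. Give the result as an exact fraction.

M(16/5) = -7649/3000 kN·m

Load 1 — triangular load w₀=-4 kN/m (0→w₀ over full span):
  M_1 = 3w₀Lx/20 - w₀L²/30 - w₀x³/(6L) = 3·(-4)·4·(16/5)/20 - (-4)·4²/30 - (-4)·(16/5)³/(6·4) = -32/375 kN·m
Load 2 — applied couple M₀=6 kN·m at a=3 m (b=L-a=1):
  M_2 = R_Ax - M_A - M₀  [x>a] with R_A=27/16, M_A=15/8 = (27/16)·(16/5) - (15/8) - 6 = -99/40 kN·m
Load 3 — uniform load w=4 kN/m over full span:
  M_3 = wLx/2 - wL²/12 - wx²/2 = 4·4·(16/5)/2 - 4·4²/12 - 4·(16/5)²/2 = -16/75 kN·m
Load 4 — applied couple M₀=7 kN·m at a=8/5 m (b=L-a=12/5):
  M_4 = R_Ax - M_A - M₀  [x>a] with R_A=63/25, M_A=21/25 = (63/25)·(16/5) - (21/25) - 7 = 28/125 kN·m
Superposition: M = Σ M_i = -7649/3000 kN·m ≈ -2.549667 kN·m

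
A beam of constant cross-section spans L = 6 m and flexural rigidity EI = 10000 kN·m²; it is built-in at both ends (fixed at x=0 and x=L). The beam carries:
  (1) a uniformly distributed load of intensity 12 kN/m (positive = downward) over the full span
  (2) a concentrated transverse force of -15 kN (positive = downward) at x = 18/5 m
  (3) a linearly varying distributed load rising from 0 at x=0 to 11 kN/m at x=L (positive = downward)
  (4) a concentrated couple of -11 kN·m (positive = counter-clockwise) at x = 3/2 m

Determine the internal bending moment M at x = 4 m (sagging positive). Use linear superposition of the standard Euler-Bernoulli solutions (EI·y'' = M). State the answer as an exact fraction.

M(4) = 46987/3600 kN·m

Load 1 — uniform load w=12 kN/m over full span:
  M_1 = wLx/2 - wL²/12 - wx²/2 = 12·6·4/2 - 12·6²/12 - 12·4²/2 = 12 kN·m
Load 2 — point force P=-15 kN at a=18/5 m (b=L-a=12/5):
  M_2 = Pa²(a+3b)(L-x)/L³ - Pa²b/L²  [x>a] = (-15)·(18/5)²·((18/5)+3·(12/5))·(6-4)/6³ - (-15)·(18/5)²·(12/5)/6² = -162/25 kN·m
Load 3 — triangular load w₀=11 kN/m (0→w₀ over full span):
  M_3 = 3w₀Lx/20 - w₀L²/30 - w₀x³/(6L) = 3·11·6·4/20 - 11·6²/30 - 11·4³/(6·6) = 308/45 kN·m
Load 4 — applied couple M₀=-11 kN·m at a=3/2 m (b=L-a=9/2):
  M_4 = R_Ax - M_A - M₀  [x>a] with R_A=-33/16, M_A=33/16 = (-33/16)·4 - (33/16) - (-11) = 11/16 kN·m
Superposition: M = Σ M_i = 46987/3600 kN·m ≈ 13.051944 kN·m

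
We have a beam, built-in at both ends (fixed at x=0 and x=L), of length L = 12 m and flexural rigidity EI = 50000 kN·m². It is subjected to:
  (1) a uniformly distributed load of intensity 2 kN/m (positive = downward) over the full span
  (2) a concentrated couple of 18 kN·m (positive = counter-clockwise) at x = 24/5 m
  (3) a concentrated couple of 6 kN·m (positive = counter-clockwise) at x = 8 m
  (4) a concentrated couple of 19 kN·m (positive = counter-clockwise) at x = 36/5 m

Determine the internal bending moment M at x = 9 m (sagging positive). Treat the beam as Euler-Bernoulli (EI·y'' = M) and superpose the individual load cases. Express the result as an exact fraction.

Load 1 — uniform load w=2 kN/m over full span:
  M_1 = wLx/2 - wL²/12 - wx²/2 = 2·12·9/2 - 2·12²/12 - 2·9²/2 = 3 kN·m
Load 2 — applied couple M₀=18 kN·m at a=24/5 m (b=L-a=36/5):
  M_2 = R_Ax - M_A - M₀  [x>a] with R_A=54/25, M_A=54/25 = (54/25)·9 - (54/25) - 18 = -18/25 kN·m
Load 3 — applied couple M₀=6 kN·m at a=8 m (b=L-a=4):
  M_3 = R_Ax - M_A - M₀  [x>a] with R_A=2/3, M_A=2 = (2/3)·9 - 2 - 6 = -2 kN·m
Load 4 — applied couple M₀=19 kN·m at a=36/5 m (b=L-a=24/5):
  M_4 = R_Ax - M_A - M₀  [x>a] with R_A=57/25, M_A=152/25 = (57/25)·9 - (152/25) - 19 = -114/25 kN·m
Superposition: M = Σ M_i = -107/25 kN·m ≈ -4.280000 kN·m

M(9) = -107/25 kN·m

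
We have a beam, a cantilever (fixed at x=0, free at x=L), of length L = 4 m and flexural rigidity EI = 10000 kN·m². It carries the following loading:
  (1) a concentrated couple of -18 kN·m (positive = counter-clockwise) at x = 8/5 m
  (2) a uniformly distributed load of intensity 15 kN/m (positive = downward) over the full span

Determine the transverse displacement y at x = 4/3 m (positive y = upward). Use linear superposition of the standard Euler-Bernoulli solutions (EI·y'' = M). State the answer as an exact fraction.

y(4/3) = -511/50625 m

Load 1 — applied couple M₀=-18 kN·m at a=8/5 m (b=L-a=12/5):
  y_1 = M₀x²/(2EI)  [x≤a] = (-18)·(4/3)²/(2·10000) = -1/625 m
Load 2 — uniform load w=15 kN/m over full span:
  y_2 = -wx²(x²-4Lx+6L²)/(24EI) = -15·(4/3)²·((4/3)²-4·4·(4/3)+6·4²)/(24·10000) = -86/10125 m
Superposition: y = Σ y_i = -511/50625 m ≈ -0.010094 m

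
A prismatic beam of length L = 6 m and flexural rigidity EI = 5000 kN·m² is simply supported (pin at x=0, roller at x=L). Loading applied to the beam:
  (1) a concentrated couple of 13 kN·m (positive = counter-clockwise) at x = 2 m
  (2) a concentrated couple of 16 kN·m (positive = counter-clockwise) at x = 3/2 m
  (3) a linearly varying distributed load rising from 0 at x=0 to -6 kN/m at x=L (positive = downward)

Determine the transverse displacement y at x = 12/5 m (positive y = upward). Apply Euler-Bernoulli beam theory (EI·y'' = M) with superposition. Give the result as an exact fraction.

y(12/5) = 342717/19531250 m

Load 1 — applied couple M₀=13 kN·m at a=2 m (b=L-a=4):
  y_1 = (M₀x³/(6L)-M₀(x-a)²/2+C₁x)/EI  [x>a] with C₁=M₀(3b²-L²)/(6L)=13/3 = (13·(12/5)³/(6·6)-13·((12/5)-2)²/2+(13/3)·(12/5))/5000 = 897/312500 m
Load 2 — applied couple M₀=16 kN·m at a=3/2 m (b=L-a=9/2):
  y_2 = (M₀x³/(6L)-M₀(x-a)²/2+C₁x)/EI  [x>a] with C₁=M₀(3b²-L²)/(6L)=11 = (16·(12/5)³/(6·6)-16·((12/5)-(3/2))²/2+11·(12/5))/5000 = 1629/312500 m
Load 3 — triangular load w₀=-6 kN/m (0→w₀ over full span):
  y_3 = -w₀x(7L⁴-10L²x²+3x⁴)/(360LEI) = -(-6)·(12/5)·(7·6⁴-10·6²·(12/5)²+3·(12/5)⁴)/(360·6·5000) = 92421/9765625 m
Superposition: y = Σ y_i = 342717/19531250 m ≈ 0.017547 m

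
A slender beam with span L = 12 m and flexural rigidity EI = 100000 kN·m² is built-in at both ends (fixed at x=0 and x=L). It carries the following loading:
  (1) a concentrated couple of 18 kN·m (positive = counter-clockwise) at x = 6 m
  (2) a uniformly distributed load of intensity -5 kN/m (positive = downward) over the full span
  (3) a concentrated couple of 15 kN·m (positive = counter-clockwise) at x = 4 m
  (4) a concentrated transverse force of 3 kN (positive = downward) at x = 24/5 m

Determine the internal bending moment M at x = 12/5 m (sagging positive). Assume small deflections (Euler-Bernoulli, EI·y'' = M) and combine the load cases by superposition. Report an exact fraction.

Load 1 — applied couple M₀=18 kN·m at a=6 m (b=L-a=6):
  M_1 = R_Ax - M_A  [x≤a] with R_A=9/4, M_A=9/2 = (9/4)·(12/5) - (9/2) = 9/10 kN·m
Load 2 — uniform load w=-5 kN/m over full span:
  M_2 = wLx/2 - wL²/12 - wx²/2 = (-5)·12·(12/5)/2 - (-5)·12²/12 - (-5)·(12/5)²/2 = 12/5 kN·m
Load 3 — applied couple M₀=15 kN·m at a=4 m (b=L-a=8):
  M_3 = R_Ax - M_A  [x≤a] with R_A=5/3, M_A=0 = (5/3)·(12/5) - 0 = 4 kN·m
Load 4 — point force P=3 kN at a=24/5 m (b=L-a=36/5):
  M_4 = Pb²(3a+b)x/L³ - Pab²/L²  [x≤a] = 3·(36/5)²·(3·(24/5)+(36/5))·(12/5)/12³ - 3·(24/5)·(36/5)²/12² = -324/625 kN·m
Superposition: M = Σ M_i = 8477/1250 kN·m ≈ 6.781600 kN·m

M(12/5) = 8477/1250 kN·m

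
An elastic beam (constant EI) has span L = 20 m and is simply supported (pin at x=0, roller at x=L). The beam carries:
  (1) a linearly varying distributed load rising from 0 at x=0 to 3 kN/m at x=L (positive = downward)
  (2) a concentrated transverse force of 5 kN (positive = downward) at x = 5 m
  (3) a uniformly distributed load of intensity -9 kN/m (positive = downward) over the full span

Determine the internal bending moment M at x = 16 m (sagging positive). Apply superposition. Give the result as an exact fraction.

Load 1 — triangular load w₀=3 kN/m (0→w₀ over full span):
  M_1 = w₀Lx/6 - w₀x³/(6L) = 3·20·16/6 - 3·16³/(6·20) = 288/5 kN·m
Load 2 — point force P=5 kN at a=5 m (b=L-a=15):
  M_2 = Pa(L-x)/L  [x>a] = 5·5·(20-16)/20 = 5 kN·m
Load 3 — uniform load w=-9 kN/m over full span:
  M_3 = wx(L-x)/2 = (-9)·16·(20-16)/2 = -288 kN·m
Superposition: M = Σ M_i = -1127/5 kN·m ≈ -225.400000 kN·m

M(16) = -1127/5 kN·m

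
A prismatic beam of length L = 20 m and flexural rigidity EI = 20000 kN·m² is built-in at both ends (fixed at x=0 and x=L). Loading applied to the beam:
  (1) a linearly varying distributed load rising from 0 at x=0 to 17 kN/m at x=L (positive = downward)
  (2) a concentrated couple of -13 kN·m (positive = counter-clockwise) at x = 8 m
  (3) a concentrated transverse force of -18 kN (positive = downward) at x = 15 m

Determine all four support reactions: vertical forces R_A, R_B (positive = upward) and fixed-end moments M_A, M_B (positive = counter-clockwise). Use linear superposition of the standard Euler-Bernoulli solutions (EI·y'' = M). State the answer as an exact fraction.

Load 1 — triangular load w₀=17 kN/m (0→w₀ over full span):
  R_A = 3w₀L/20 = 3·17·20/20 = 51 kN
  M_A = w₀L²/30 = 17·20²/30 = 680/3 kN·m
  R_B = 7w₀L/20 = 7·17·20/20 = 119 kN
  M_B = -w₀L²/20 = -17·20²/20 = -340 kN·m
Load 2 — applied couple M₀=-13 kN·m at a=8 m (b=L-a=12):
  R_A = 6M₀ab/L³ = 6·(-13)·8·12/20³ = -117/125 kN
  M_A = M₀b(2a-b)/L² = (-13)·12·(2·8-12)/20² = -39/25 kN·m
  R_B = -6M₀ab/L³ = -6·(-13)·8·12/20³ = 117/125 kN
  M_B = M₀a(2b-a)/L² = (-13)·8·(2·12-8)/20² = -104/25 kN·m
Load 3 — point force P=-18 kN at a=15 m (b=L-a=5):
  R_A = Pb²(3a+b)/L³ = (-18)·5²·(3·15+5)/20³ = -45/16 kN
  M_A = Pab²/L² = (-18)·15·5²/20² = -135/8 kN·m
  R_B = Pa²(a+3b)/L³ = (-18)·15²·(15+3·5)/20³ = -243/16 kN
  M_B = -Pa²b/L² = -(-18)·15²·5/20² = 405/8 kN·m
Superposition: R_A = 94503/2000 kN, M_A = 124939/600 kN·m, R_B = 209497/2000 kN, M_B = -58707/200 kN·m

R_A = 94503/2000 kN, M_A = 124939/600 kN·m, R_B = 209497/2000 kN, M_B = -58707/200 kN·m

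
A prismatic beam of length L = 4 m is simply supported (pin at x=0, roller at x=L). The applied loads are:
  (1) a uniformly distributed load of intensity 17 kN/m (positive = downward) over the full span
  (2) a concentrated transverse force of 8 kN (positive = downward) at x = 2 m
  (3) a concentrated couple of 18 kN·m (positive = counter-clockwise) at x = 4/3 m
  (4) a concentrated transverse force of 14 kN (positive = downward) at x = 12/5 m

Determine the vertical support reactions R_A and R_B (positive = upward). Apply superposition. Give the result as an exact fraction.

R_A = 481/10 kN, R_B = 419/10 kN

Load 1 — uniform load w=17 kN/m over full span:
  R_A = wL/2 = 17·4/2 = 34 kN
  R_B = wL/2 = 17·4/2 = 34 kN
Load 2 — point force P=8 kN at a=2 m (b=L-a=2):
  R_A = Pb/L = 8·2/4 = 4 kN
  R_B = Pa/L = 8·2/4 = 4 kN
Load 3 — applied couple M₀=18 kN·m at a=4/3 m (b=L-a=8/3):
  R_A = M₀/L = 18/4 = 9/2 kN
  R_B = -M₀/L = -18/4 = -9/2 kN
Load 4 — point force P=14 kN at a=12/5 m (b=L-a=8/5):
  R_A = Pb/L = 14·(8/5)/4 = 28/5 kN
  R_B = Pa/L = 14·(12/5)/4 = 42/5 kN
Superposition: R_A = 481/10 kN, R_B = 419/10 kN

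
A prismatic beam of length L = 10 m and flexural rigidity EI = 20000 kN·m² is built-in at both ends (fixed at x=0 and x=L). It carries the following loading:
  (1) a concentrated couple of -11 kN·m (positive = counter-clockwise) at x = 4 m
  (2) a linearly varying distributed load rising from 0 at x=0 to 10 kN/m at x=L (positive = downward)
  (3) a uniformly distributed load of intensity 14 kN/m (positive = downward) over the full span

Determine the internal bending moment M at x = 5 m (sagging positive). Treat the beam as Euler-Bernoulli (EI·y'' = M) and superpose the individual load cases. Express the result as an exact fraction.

Load 1 — applied couple M₀=-11 kN·m at a=4 m (b=L-a=6):
  M_1 = R_Ax - M_A - M₀  [x>a] with R_A=-198/125, M_A=-33/25 = (-198/125)·5 - (-33/25) - (-11) = 22/5 kN·m
Load 2 — triangular load w₀=10 kN/m (0→w₀ over full span):
  M_2 = 3w₀Lx/20 - w₀L²/30 - w₀x³/(6L) = 3·10·10·5/20 - 10·10²/30 - 10·5³/(6·10) = 125/6 kN·m
Load 3 — uniform load w=14 kN/m over full span:
  M_3 = wLx/2 - wL²/12 - wx²/2 = 14·10·5/2 - 14·10²/12 - 14·5²/2 = 175/3 kN·m
Superposition: M = Σ M_i = 2507/30 kN·m ≈ 83.566667 kN·m

M(5) = 2507/30 kN·m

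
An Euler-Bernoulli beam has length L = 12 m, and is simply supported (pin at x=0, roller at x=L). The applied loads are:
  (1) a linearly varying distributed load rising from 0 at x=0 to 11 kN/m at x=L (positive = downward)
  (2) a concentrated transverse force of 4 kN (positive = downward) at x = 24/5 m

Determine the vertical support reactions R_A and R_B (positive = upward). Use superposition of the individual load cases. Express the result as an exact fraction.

Load 1 — triangular load w₀=11 kN/m (0→w₀ over full span):
  R_A = w₀L/6 = 11·12/6 = 22 kN
  R_B = w₀L/3 = 11·12/3 = 44 kN
Load 2 — point force P=4 kN at a=24/5 m (b=L-a=36/5):
  R_A = Pb/L = 4·(36/5)/12 = 12/5 kN
  R_B = Pa/L = 4·(24/5)/12 = 8/5 kN
Superposition: R_A = 122/5 kN, R_B = 228/5 kN

R_A = 122/5 kN, R_B = 228/5 kN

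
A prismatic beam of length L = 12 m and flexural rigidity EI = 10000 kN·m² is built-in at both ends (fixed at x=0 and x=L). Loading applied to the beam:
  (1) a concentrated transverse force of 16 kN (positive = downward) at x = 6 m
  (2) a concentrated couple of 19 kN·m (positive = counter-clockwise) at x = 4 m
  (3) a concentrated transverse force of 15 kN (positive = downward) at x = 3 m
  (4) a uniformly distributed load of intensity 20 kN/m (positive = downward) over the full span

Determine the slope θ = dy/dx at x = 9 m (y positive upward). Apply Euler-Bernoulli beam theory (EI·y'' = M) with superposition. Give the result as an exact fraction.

Load 1 — point force P=16 kN at a=6 m (b=L-a=6):
  θ_1 = Pa²(L-x)(2bL-(3b+a)(L-x))/(2L³EI)  [x>a] = 16·6²·(12-9)·(2·6·12-(3·6+6)·(12-9))/(2·12³·10000) = 9/2500 rad
Load 2 — applied couple M₀=19 kN·m at a=4 m (b=L-a=8):
  θ_2 = (R_Ax²/2 - M_Ax - M₀(x-a))/EI  [x>a] with R_A=19/9, M_A=0 = ((19/9)·9²/2 - 0·9 - 19·(9-4))/10000 = -19/20000 rad
Load 3 — point force P=15 kN at a=3 m (b=L-a=9):
  θ_3 = Pa²(L-x)(2bL-(3b+a)(L-x))/(2L³EI)  [x>a] = 15·3²·(12-9)·(2·9·12-(3·9+3)·(12-9))/(2·12³·10000) = 189/128000 rad
Load 4 — uniform load w=20 kN/m over full span:
  θ_4 = -wx(L-x)(L-2x)/(12EI) = -20·9·(12-9)·(12-2·9)/(12·10000) = 27/1000 rad
Superposition: θ = Σ θ_i = 19921/640000 rad ≈ 0.031127 rad

θ(9) = 19921/640000 rad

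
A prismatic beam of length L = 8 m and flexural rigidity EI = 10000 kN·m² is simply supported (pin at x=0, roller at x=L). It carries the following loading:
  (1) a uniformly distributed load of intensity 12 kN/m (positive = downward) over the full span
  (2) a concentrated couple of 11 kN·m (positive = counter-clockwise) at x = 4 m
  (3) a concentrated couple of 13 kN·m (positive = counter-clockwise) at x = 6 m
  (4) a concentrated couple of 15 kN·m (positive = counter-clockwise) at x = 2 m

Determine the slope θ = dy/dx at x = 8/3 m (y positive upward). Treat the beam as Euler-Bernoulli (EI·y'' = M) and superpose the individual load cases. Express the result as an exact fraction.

Load 1 — uniform load w=12 kN/m over full span:
  θ_1 = -w(L³-6Lx²+4x³)/(24EI) = -12·(8³-6·8·(8/3)²+4·(8/3)³)/(24·10000) = -208/16875 rad
Load 2 — applied couple M₀=11 kN·m at a=4 m (b=L-a=4):
  θ_2 = (M₀x²/(2L)+C₁)/EI  [x≤a] with C₁=M₀(3b²-L²)/(6L)=-11/3 = (11·(8/3)²/(2·8)+(-11/3))/10000 = 11/90000 rad
Load 3 — applied couple M₀=13 kN·m at a=6 m (b=L-a=2):
  θ_3 = (M₀x²/(2L)+C₁)/EI  [x≤a] with C₁=M₀(3b²-L²)/(6L)=-169/12 = (13·(8/3)²/(2·8)+(-169/12))/10000 = -299/360000 rad
Load 4 — applied couple M₀=15 kN·m at a=2 m (b=L-a=6):
  θ_4 = (M₀x²/(2L)-M₀(x-a)+C₁)/EI  [x>a] with C₁=M₀(3b²-L²)/(6L)=55/4 = (15·(8/3)²/(2·8)-15·((8/3)-2)+(55/4))/10000 = 1/960 rad
Superposition: θ = Σ θ_i = -1619/135000 rad ≈ -0.011993 rad

θ(8/3) = -1619/135000 rad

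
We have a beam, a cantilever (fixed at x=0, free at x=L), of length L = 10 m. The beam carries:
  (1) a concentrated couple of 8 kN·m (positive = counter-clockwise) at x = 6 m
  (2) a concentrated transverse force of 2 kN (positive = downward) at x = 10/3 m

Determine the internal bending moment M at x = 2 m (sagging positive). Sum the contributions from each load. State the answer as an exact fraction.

Load 1 — applied couple M₀=8 kN·m at a=6 m (b=L-a=4):
  M_1 = M₀  [x≤a] = 8 = 8 kN·m
Load 2 — point force P=2 kN at a=10/3 m (b=L-a=20/3):
  M_2 = -P(a-x)  [x≤a] = -2·((10/3)-2) = -8/3 kN·m
Superposition: M = Σ M_i = 16/3 kN·m ≈ 5.333333 kN·m

M(2) = 16/3 kN·m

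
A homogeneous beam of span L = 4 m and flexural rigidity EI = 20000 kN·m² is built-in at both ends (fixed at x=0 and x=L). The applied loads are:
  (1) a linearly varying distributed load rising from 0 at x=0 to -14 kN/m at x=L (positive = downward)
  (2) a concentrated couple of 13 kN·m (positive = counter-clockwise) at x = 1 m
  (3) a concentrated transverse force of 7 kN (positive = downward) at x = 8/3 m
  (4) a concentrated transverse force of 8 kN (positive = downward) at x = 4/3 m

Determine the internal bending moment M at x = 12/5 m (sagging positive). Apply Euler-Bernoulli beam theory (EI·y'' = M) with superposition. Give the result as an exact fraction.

Load 1 — triangular load w₀=-14 kN/m (0→w₀ over full span):
  M_1 = 3w₀Lx/20 - w₀L²/30 - w₀x³/(6L) = 3·(-14)·4·(12/5)/20 - (-14)·4²/30 - (-14)·(12/5)³/(6·4) = -1736/375 kN·m
Load 2 — applied couple M₀=13 kN·m at a=1 m (b=L-a=3):
  M_2 = R_Ax - M_A - M₀  [x>a] with R_A=117/32, M_A=-39/16 = (117/32)·(12/5) - (-39/16) - 13 = -143/80 kN·m
Load 3 — point force P=7 kN at a=8/3 m (b=L-a=4/3):
  M_3 = Pb²(3a+b)x/L³ - Pab²/L²  [x≤a] = 7·(4/3)²·(3·(8/3)+(4/3))·(12/5)/4³ - 7·(8/3)·(4/3)²/4² = 308/135 kN·m
Load 4 — point force P=8 kN at a=4/3 m (b=L-a=8/3):
  M_4 = Pa²(a+3b)(L-x)/L³ - Pa²b/L²  [x>a] = 8·(4/3)²·((4/3)+3·(8/3))·(4-(12/5))/4³ - 8·(4/3)²·(8/3)/4² = 128/135 kN·m
Superposition: M = Σ M_i = -172109/54000 kN·m ≈ -3.187204 kN·m

M(12/5) = -172109/54000 kN·m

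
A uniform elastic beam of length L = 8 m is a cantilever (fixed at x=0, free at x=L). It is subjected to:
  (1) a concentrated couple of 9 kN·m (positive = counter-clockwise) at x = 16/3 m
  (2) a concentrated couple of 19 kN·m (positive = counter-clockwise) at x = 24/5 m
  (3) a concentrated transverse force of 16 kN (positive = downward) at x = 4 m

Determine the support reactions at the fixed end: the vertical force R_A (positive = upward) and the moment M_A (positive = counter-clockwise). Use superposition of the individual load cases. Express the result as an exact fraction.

Load 1 — applied couple M₀=9 kN·m at a=16/3 m (b=L-a=8/3):
  R_A = 0 kN
  M_A = -M₀ = -9 kN·m
Load 2 — applied couple M₀=19 kN·m at a=24/5 m (b=L-a=16/5):
  R_A = 0 kN
  M_A = -M₀ = -19 kN·m
Load 3 — point force P=16 kN at a=4 m (b=L-a=4):
  R_A = P = 16 kN
  M_A = Pa = 16·4 = 64 kN·m
Superposition: R_A = 16 kN, M_A = 36 kN·m

R_A = 16 kN, M_A = 36 kN·m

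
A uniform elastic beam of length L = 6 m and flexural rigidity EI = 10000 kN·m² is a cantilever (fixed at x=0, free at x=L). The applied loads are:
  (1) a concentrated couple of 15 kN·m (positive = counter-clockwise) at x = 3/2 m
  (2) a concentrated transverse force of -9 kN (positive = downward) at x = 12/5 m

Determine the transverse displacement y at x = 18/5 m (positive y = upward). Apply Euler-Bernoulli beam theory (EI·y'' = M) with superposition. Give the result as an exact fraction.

Load 1 — applied couple M₀=15 kN·m at a=3/2 m (b=L-a=9/2):
  y_1 = M₀a(2x-a)/(2EI)  [x>a] = 15·(3/2)·(2·(18/5)-(3/2))/(2·10000) = 513/80000 m
Load 2 — point force P=-9 kN at a=12/5 m (b=L-a=18/5):
  y_2 = -Pa²(3x-a)/(6EI)  [x>a] = -(-9)·(12/5)²·(3·(18/5)-(12/5))/(6·10000) = 567/78125 m
Superposition: y = Σ y_i = 136701/10000000 m ≈ 0.013670 m

y(18/5) = 136701/10000000 m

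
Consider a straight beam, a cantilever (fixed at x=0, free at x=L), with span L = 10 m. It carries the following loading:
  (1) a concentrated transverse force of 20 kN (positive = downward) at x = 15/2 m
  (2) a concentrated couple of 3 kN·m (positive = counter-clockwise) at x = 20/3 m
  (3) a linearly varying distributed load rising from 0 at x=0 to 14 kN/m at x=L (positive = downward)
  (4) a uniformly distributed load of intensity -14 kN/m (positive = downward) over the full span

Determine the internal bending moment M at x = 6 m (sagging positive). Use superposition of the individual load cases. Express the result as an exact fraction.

M(6) = -181/15 kN·m

Load 1 — point force P=20 kN at a=15/2 m (b=L-a=5/2):
  M_1 = -P(a-x)  [x≤a] = -20·((15/2)-6) = -30 kN·m
Load 2 — applied couple M₀=3 kN·m at a=20/3 m (b=L-a=10/3):
  M_2 = M₀  [x≤a] = 3 = 3 kN·m
Load 3 — triangular load w₀=14 kN/m (0→w₀ over full span):
  M_3 = w₀Lx/2 - w₀L²/3 - w₀x³/(6L) = 14·10·6/2 - 14·10²/3 - 14·6³/(6·10) = -1456/15 kN·m
Load 4 — uniform load w=-14 kN/m over full span:
  M_4 = -w(L-x)²/2 = -(-14)·(10-6)²/2 = 112 kN·m
Superposition: M = Σ M_i = -181/15 kN·m ≈ -12.066667 kN·m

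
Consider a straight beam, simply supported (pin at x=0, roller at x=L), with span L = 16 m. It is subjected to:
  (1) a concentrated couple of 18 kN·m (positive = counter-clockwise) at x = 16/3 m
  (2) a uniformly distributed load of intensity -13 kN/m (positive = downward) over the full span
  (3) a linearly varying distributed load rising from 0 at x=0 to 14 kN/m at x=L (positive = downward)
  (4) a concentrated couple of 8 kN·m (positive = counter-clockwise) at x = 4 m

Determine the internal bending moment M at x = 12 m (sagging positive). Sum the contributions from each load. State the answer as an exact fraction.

Load 1 — applied couple M₀=18 kN·m at a=16/3 m (b=L-a=32/3):
  M_1 = M₀x/L - M₀  [x>a] = 18·12/16 - 18 = -9/2 kN·m
Load 2 — uniform load w=-13 kN/m over full span:
  M_2 = wx(L-x)/2 = (-13)·12·(16-12)/2 = -312 kN·m
Load 3 — triangular load w₀=14 kN/m (0→w₀ over full span):
  M_3 = w₀Lx/6 - w₀x³/(6L) = 14·16·12/6 - 14·12³/(6·16) = 196 kN·m
Load 4 — applied couple M₀=8 kN·m at a=4 m (b=L-a=12):
  M_4 = M₀x/L - M₀  [x>a] = 8·12/16 - 8 = -2 kN·m
Superposition: M = Σ M_i = -245/2 kN·m ≈ -122.500000 kN·m

M(12) = -245/2 kN·m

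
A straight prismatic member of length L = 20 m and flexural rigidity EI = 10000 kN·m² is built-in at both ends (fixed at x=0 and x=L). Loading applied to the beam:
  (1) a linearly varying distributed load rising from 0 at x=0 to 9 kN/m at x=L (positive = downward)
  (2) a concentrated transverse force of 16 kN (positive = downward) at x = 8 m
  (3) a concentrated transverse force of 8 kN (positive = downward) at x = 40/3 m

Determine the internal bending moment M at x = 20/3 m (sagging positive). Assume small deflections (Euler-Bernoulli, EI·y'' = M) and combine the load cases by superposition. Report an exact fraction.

Load 1 — triangular load w₀=9 kN/m (0→w₀ over full span):
  M_1 = 3w₀Lx/20 - w₀L²/30 - w₀x³/(6L) = 3·9·20·(20/3)/20 - 9·20²/30 - 9·(20/3)³/(6·20) = 340/9 kN·m
Load 2 — point force P=16 kN at a=8 m (b=L-a=12):
  M_2 = Pb²(3a+b)x/L³ - Pab²/L²  [x≤a] = 16·12²·(3·8+12)·(20/3)/20³ - 16·8·12²/20² = 576/25 kN·m
Load 3 — point force P=8 kN at a=40/3 m (b=L-a=20/3):
  M_3 = Pb²(3a+b)x/L³ - Pab²/L²  [x≤a] = 8·(20/3)²·(3·(40/3)+(20/3))·(20/3)/20³ - 8·(40/3)·(20/3)²/20² = 160/81 kN·m
Superposition: M = Σ M_i = 127156/2025 kN·m ≈ 62.793086 kN·m

M(20/3) = 127156/2025 kN·m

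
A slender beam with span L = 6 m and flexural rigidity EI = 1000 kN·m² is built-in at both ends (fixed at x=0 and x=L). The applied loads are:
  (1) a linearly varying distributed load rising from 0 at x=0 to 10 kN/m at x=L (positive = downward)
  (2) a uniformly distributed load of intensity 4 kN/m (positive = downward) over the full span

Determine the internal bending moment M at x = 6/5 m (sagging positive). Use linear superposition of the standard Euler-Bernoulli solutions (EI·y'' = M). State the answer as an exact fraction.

M(6/5) = -54/25 kN·m

Load 1 — triangular load w₀=10 kN/m (0→w₀ over full span):
  M_1 = 3w₀Lx/20 - w₀L²/30 - w₀x³/(6L) = 3·10·6·(6/5)/20 - 10·6²/30 - 10·(6/5)³/(6·6) = -42/25 kN·m
Load 2 — uniform load w=4 kN/m over full span:
  M_2 = wLx/2 - wL²/12 - wx²/2 = 4·6·(6/5)/2 - 4·6²/12 - 4·(6/5)²/2 = -12/25 kN·m
Superposition: M = Σ M_i = -54/25 kN·m ≈ -2.160000 kN·m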